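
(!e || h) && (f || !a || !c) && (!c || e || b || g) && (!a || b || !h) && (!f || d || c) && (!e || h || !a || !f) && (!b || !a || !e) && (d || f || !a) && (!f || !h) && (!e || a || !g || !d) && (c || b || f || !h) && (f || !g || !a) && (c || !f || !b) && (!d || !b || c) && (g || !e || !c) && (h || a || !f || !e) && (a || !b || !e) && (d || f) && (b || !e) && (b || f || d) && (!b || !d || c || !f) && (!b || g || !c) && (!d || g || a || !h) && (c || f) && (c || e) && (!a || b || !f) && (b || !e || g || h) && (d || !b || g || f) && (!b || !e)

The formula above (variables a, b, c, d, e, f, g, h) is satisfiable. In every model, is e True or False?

False

Suppose e = true.
The clause (h) is unit, so h = true.
The clause (!f) is unit, so f = false.
The clause (d) is unit, so d = true.
The clause (b) is unit, so b = true.
Now (!b) is unsatisfied and unit — conflict.
So every satisfying assignment has e = False.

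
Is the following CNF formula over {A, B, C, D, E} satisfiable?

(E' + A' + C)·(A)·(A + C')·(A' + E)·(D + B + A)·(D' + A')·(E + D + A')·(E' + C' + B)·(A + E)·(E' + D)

Unsatisfiable

(A) alone gives A = 1.
(E) alone gives E = 1.
(C) alone gives C = 1.
(D') alone gives D = 0.
That conflicts with the unit clause (D).
No assignment satisfies every clause.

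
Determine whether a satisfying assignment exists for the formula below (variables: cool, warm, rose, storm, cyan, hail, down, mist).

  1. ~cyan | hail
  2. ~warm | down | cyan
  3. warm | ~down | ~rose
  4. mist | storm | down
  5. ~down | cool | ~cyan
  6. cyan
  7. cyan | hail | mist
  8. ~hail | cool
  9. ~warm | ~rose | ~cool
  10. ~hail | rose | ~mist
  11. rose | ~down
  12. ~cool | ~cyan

No, unsatisfiable

Unit clause (cyan) forces cyan = 1.
Unit clause (hail) forces hail = 1.
Unit clause (cool) forces cool = 1.
That conflicts with the unit clause (~cool).
No assignment satisfies every clause.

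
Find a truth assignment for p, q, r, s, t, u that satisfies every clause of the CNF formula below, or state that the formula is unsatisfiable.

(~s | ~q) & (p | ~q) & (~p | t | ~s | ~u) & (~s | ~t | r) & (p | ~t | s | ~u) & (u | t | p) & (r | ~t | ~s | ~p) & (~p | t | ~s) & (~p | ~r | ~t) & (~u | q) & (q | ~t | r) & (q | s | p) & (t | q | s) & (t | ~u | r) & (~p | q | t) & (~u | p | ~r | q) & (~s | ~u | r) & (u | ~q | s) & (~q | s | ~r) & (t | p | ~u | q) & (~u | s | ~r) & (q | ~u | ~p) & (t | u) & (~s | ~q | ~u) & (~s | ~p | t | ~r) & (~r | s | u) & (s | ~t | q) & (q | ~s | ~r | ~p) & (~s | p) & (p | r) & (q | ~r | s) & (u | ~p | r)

p: 1,  q: 1,  r: 0,  s: 0,  t: 1,  u: 1

Branch on s: set s = 0.
Branch on p: set p = 1.
Branch on r: set r = 0.
Unit clause (u) forces u = 1.
Unit clause (q) forces q = 1.
Unit clause (t) forces t = 1.
All clauses are satisfied.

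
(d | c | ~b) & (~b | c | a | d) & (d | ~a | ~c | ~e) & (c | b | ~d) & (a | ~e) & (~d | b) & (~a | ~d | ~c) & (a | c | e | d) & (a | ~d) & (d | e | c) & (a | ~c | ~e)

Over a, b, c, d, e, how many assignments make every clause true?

There are 2^5 = 32 truth assignments over (a, b, c, d, e).
Split on b. With b = 1, the clauses containing b are satisfied and ~b drops from the rest; 4 of the 2^4 = 16 assignments to the other variables satisfy what remains.
With b = 0, by the same count on the reduced clause set, 3 assignments work.
(One model: a=F, b=F, c=T, d=F, e=F.)
Total: 4 + 3 = 7.

7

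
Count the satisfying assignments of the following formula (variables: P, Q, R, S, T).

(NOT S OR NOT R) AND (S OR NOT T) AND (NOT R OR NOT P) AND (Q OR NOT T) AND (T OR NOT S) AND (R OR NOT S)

There are 2^5 = 32 truth assignments over (P, Q, R, S, T).
Split on S. With S = true, the clauses containing S are satisfied and NOT S drops from the rest; 0 of the 2^4 = 16 assignments to the other variables satisfy what remains.
With S = false, by the same count on the reduced clause set, 6 assignments work.
(One model: P=F, Q=F, R=F, S=F, T=F.)
Total: 0 + 6 = 6.

6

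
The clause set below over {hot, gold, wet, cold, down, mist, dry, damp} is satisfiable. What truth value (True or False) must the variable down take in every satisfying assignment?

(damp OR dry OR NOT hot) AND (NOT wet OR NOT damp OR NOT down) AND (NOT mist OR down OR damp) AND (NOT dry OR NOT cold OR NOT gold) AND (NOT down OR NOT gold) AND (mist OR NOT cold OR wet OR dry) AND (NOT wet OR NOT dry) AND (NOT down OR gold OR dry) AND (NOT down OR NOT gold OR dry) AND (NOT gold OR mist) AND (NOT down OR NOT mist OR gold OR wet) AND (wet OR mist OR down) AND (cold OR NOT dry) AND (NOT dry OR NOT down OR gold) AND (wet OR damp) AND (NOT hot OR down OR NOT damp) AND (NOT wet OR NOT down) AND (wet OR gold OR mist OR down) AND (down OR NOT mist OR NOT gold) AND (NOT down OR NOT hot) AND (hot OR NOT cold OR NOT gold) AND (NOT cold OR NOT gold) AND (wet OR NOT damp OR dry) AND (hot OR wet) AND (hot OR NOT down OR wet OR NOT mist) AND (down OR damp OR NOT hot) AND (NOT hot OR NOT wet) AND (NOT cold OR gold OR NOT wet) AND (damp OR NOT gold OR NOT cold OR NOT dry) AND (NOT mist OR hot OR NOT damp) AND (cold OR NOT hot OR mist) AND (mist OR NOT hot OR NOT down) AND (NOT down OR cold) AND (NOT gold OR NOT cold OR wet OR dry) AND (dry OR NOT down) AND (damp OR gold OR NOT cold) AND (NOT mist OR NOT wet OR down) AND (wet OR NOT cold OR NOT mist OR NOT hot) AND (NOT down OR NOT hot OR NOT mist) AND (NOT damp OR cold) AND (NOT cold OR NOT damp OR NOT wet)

Suppose down = true.
From the singleton clause (NOT gold), gold = false.
From the singleton clause (dry), dry = true.
That conflicts with the unit clause (NOT dry).
So every satisfying assignment has down = False.

False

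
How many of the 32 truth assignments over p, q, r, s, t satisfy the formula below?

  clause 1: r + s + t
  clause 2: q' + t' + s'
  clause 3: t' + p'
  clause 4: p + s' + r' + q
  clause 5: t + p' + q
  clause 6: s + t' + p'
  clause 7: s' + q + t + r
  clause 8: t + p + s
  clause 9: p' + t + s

9

There are 2^5 = 32 truth assignments over (p, q, r, s, t).
Split on q. With q = 1, the clauses containing q are satisfied and q' drops from the rest; 6 of the 2^4 = 16 assignments to the other variables satisfy what remains.
With q = 0, by the same count on the reduced clause set, 3 assignments work.
Total: 6 + 3 = 9.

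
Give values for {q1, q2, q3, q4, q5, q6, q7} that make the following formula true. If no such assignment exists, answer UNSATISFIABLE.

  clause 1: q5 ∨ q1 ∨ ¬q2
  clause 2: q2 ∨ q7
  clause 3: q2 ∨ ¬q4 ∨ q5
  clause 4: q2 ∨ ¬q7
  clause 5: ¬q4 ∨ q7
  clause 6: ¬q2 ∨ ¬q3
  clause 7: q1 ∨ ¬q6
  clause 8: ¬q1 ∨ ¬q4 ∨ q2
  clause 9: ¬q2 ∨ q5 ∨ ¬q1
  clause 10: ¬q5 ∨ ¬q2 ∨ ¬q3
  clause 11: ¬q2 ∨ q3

UNSATISFIABLE

Suppose q2 = True.
(¬q3) alone gives q3 = False.
Now (q3) is unsatisfied and unit — conflict.
Undo q2 and try q2 = False.
(q7) alone gives q7 = True.
Now (¬q7) is unsatisfied and unit — conflict.
Both values of q2 lead to a conflict.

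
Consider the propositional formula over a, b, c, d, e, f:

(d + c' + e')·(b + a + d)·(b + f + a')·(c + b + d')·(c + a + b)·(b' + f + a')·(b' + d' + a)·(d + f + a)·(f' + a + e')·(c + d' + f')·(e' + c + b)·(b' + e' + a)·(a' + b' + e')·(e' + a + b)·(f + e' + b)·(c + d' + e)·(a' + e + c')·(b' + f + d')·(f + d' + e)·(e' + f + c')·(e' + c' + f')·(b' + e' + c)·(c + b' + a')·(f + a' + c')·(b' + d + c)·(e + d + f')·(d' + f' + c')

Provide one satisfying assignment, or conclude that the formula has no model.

Case d = 1:
Case c = 1:
Unit clause (f') forces f = 0.
Unit clause (b') forces b = 0.
Unit clause (a') forces a = 0.
Unit clause (e') forces e = 0.
But (e) is also a unit clause — contradiction.
Undo c and try c = 0.
Unit clause (b) forces b = 1.
Unit clause (a) forces a = 1.
But (a') is also a unit clause — contradiction.
Neither c = 1 nor c = 0 works.
Undo d and try d = 0.
Case c = 0:
Unit clause (b') forces b = 0.
Unit clause (a) forces a = 1.
Unit clause (f) forces f = 1.
Unit clause (e') forces e = 0.
But (e) is also a unit clause — contradiction.
Undo c and try c = 1.
Unit clause (e') forces e = 0.
Unit clause (a') forces a = 0.
Unit clause (b) forces b = 1.
Unit clause (f) forces f = 1.
But (f') is also a unit clause — contradiction.
Neither c = 1 nor c = 0 works.
Neither d = 1 nor d = 0 works.

UNSATISFIABLE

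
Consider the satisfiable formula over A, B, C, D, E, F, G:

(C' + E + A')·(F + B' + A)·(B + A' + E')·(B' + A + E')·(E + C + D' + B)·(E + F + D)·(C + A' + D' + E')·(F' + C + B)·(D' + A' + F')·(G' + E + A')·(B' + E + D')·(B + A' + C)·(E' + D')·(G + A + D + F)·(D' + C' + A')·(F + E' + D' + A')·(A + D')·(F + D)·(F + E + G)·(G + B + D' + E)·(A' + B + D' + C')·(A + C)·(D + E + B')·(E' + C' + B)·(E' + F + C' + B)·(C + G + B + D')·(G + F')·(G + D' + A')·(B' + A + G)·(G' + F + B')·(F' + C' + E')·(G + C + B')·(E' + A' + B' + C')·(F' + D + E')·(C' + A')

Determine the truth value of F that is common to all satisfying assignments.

Suppose F = 0.
The clause (D) is unit, so D = 1.
The clause (E') is unit, so E = 0.
The clause (B') is unit, so B = 0.
The clause (C) is unit, so C = 1.
The clause (A') is unit, so A = 0.
But (A) is also a unit clause — contradiction.
So every satisfying assignment has F = True.

True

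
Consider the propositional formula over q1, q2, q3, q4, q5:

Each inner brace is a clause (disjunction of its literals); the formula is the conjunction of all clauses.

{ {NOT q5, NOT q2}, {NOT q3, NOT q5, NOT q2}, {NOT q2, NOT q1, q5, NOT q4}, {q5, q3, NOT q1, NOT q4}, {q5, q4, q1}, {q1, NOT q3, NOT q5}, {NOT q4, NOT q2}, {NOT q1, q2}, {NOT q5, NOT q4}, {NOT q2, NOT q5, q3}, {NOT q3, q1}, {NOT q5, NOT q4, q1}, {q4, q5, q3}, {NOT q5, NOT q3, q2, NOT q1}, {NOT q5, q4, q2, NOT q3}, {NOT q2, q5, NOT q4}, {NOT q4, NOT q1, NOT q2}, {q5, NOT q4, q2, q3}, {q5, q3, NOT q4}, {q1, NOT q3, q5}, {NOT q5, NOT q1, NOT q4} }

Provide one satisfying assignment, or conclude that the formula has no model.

Try q5 = true.
The clause (NOT q2) is unit, so q2 = false.
The clause (NOT q1) is unit, so q1 = false.
The clause (NOT q3) is unit, so q3 = false.
The clause (NOT q4) is unit, so q4 = false.
This assignment satisfies each clause.

q1=false,  q2=false,  q3=false,  q4=false,  q5=true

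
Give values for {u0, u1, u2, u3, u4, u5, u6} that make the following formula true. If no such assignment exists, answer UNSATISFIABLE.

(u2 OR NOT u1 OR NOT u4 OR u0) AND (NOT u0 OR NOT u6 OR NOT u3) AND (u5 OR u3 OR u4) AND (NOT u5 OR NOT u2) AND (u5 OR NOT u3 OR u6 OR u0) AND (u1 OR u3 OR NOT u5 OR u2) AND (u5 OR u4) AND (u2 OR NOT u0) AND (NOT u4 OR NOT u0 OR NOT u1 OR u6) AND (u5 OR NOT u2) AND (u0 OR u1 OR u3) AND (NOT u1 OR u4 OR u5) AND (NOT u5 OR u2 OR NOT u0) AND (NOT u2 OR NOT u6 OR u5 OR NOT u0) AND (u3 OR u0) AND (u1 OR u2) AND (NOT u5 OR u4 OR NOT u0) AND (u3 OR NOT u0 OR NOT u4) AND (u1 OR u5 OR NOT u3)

u0: false,  u1: true,  u2: false,  u3: true,  u4: false,  u5: true,  u6: true

Try u5 = true.
From the singleton clause (NOT u2), u2 = false.
From the singleton clause (NOT u0), u0 = false.
From the singleton clause (u3), u3 = true.
From the singleton clause (u1), u1 = true.
From the singleton clause (NOT u4), u4 = false.
All clauses hold; u6 can take either value.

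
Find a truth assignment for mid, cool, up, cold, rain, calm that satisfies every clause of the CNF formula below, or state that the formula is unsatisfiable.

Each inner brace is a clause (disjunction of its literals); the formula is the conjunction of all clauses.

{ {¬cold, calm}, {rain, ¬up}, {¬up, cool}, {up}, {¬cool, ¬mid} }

mid=False; cool=True; up=True; cold=False; rain=True; calm=True

(up) alone gives up = True.
(rain) alone gives rain = True.
(cool) alone gives cool = True.
(¬mid) alone gives mid = False.
Case cold = False:
Every clause is now satisfied; calm is unconstrained.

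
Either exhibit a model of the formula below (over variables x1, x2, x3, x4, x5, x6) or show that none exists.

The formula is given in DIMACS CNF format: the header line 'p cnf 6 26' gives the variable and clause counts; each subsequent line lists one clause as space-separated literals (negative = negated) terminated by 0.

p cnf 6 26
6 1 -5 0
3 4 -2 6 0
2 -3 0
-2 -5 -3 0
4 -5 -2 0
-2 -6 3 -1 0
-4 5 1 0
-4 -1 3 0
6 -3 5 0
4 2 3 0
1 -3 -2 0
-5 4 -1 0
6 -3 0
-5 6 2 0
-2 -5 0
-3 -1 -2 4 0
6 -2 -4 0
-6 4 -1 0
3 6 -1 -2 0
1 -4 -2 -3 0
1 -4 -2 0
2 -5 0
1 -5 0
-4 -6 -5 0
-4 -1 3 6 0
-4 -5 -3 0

Suppose x2 = True.
(¬x5) alone gives x5 = False.
Suppose x4 = False.
Suppose x3 = False.
(x6) alone gives x6 = True.
(¬x1) alone gives x1 = False.
All clauses are satisfied.

x1: False, x2: True, x3: False, x4: False, x5: False, x6: True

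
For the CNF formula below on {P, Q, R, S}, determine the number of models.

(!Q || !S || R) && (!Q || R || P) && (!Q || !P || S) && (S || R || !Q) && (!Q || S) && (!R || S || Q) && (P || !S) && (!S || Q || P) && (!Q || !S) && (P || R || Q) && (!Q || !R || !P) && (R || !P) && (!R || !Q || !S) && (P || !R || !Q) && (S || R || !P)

1

There are 2^4 = 16 truth assignments over (P, Q, R, S).
Split on S. With S = true, the clauses containing S are satisfied and !S drops from the rest; 1 of the 2^3 = 8 assignments to the other variables satisfy what remains.
With S = false, by the same count on the reduced clause set, 0 assignments work.
(One model: P=T, Q=F, R=T, S=T.)
Total: 1 + 0 = 1.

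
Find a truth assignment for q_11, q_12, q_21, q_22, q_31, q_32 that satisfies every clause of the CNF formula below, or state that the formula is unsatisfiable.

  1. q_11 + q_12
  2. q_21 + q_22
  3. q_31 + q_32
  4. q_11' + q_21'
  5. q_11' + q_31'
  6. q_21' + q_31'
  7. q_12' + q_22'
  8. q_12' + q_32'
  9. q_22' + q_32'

UNSATISFIABLE

Suppose q_11 = 1.
The clause (q_21') is unit, so q_21 = 0.
The clause (q_22) is unit, so q_22 = 1.
The clause (q_31') is unit, so q_31 = 0.
The clause (q_32) is unit, so q_32 = 1.
Now (q_32') is unsatisfied and unit — conflict.
Undo q_11 and try q_11 = 0.
The clause (q_12) is unit, so q_12 = 1.
The clause (q_22') is unit, so q_22 = 0.
The clause (q_21) is unit, so q_21 = 1.
The clause (q_31') is unit, so q_31 = 0.
The clause (q_32) is unit, so q_32 = 1.
Now (q_32') is unsatisfied and unit — conflict.
Both values of q_11 lead to a conflict.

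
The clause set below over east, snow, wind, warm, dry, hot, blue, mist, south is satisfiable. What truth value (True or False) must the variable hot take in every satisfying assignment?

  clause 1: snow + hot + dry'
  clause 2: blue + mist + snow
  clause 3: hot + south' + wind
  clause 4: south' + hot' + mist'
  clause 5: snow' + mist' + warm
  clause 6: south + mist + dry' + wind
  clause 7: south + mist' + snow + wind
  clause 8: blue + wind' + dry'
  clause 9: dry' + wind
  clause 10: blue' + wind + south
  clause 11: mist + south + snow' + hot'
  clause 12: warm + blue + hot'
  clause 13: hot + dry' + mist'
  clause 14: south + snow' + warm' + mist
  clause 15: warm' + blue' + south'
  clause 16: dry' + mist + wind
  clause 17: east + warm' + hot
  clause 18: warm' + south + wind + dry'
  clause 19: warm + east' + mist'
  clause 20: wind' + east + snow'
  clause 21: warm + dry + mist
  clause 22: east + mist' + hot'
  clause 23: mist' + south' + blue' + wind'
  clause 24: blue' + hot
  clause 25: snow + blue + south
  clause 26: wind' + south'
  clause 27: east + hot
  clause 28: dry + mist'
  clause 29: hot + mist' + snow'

Suppose hot = 0.
From the singleton clause (blue'), blue = 0.
From the singleton clause (east), east = 1.
Suppose snow = 1.
From the singleton clause (mist'), mist = 0.
Suppose south = 0.
From the singleton clause (warm'), warm = 0.
From the singleton clause (dry), dry = 1.
From the singleton clause (wind), wind = 1.
Now (wind') is unsatisfied and unit — conflict.
That branch fails; take south = 1 instead.
From the singleton clause (wind), wind = 1.
Now (wind') is unsatisfied and unit — conflict.
Both values of south lead to a conflict.
That branch fails; take snow = 0 instead.
From the singleton clause (dry'), dry = 0.
From the singleton clause (mist), mist = 1.
Now (mist') is unsatisfied and unit — conflict.
Both values of snow lead to a conflict.
So every satisfying assignment has hot = True.

True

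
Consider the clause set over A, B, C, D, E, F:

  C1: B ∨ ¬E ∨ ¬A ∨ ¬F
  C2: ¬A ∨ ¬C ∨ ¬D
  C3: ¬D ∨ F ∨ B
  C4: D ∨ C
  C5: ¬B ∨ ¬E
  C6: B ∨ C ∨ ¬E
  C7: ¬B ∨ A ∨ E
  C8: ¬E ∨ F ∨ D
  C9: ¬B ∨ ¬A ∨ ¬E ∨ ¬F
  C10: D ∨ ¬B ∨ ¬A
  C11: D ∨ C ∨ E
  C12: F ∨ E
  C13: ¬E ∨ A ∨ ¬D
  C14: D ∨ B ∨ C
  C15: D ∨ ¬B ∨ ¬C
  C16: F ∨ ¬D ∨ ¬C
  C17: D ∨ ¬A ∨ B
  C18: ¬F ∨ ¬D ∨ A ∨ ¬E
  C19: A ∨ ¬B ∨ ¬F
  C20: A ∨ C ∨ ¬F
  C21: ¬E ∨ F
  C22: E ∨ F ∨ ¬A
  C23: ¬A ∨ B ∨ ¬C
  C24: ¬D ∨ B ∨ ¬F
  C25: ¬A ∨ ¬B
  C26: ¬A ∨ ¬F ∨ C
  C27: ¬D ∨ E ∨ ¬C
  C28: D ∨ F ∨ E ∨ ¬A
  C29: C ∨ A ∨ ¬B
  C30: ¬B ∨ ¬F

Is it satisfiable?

Satisfiable

Branch on D: set D = False.
Unit clause (C) forces C = True.
Unit clause (¬B) forces B = False.
Unit clause (¬A) forces A = False.
Branch on E: set E = True.
Unit clause (F) forces F = True.
All clauses are satisfied.
A satisfying assignment: A ↦ False; B ↦ False; C ↦ True; D ↦ False; E ↦ True; F ↦ True.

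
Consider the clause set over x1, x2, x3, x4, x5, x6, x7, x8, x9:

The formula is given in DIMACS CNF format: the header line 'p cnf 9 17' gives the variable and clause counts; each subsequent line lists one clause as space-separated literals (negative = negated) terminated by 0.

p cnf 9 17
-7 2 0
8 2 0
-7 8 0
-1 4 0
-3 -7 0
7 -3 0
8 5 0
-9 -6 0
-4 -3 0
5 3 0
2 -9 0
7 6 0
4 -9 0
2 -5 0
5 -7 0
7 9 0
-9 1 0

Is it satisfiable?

Branch on x7: set x7 = True.
The clause (x2) is unit, so x2 = True.
The clause (x8) is unit, so x8 = True.
The clause (¬x3) is unit, so x3 = False.
The clause (x5) is unit, so x5 = True.
Branch on x1: set x1 = True.
The clause (x4) is unit, so x4 = True.
Branch on x9: set x9 = False.
All clauses hold; x6 can take either value.
A satisfying assignment: x1=True, x2=True, x3=False, x4=True, x5=True, x6=False, x7=True, x8=True, x9=False.

Yes, satisfiable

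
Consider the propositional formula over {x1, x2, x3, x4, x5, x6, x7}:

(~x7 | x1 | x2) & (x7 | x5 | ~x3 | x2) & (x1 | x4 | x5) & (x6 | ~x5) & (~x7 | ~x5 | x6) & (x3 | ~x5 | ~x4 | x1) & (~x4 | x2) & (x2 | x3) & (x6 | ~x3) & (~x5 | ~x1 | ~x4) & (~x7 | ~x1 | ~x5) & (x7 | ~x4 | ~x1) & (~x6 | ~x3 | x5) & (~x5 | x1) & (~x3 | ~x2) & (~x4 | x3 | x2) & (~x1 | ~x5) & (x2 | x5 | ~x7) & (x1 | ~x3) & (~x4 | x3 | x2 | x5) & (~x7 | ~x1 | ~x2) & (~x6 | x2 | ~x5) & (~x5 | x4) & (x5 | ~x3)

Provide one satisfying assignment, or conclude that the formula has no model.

Suppose x6 = 0.
(~x5) alone gives x5 = 0.
(~x3) alone gives x3 = 0.
(x2) alone gives x2 = 1.
Suppose x1 = 0.
(x4) alone gives x4 = 1.
All clauses hold; x7 can take either value.

x1 ↦ 0,  x2 ↦ 1,  x3 ↦ 0,  x4 ↦ 1,  x5 ↦ 0,  x6 ↦ 0,  x7 ↦ 0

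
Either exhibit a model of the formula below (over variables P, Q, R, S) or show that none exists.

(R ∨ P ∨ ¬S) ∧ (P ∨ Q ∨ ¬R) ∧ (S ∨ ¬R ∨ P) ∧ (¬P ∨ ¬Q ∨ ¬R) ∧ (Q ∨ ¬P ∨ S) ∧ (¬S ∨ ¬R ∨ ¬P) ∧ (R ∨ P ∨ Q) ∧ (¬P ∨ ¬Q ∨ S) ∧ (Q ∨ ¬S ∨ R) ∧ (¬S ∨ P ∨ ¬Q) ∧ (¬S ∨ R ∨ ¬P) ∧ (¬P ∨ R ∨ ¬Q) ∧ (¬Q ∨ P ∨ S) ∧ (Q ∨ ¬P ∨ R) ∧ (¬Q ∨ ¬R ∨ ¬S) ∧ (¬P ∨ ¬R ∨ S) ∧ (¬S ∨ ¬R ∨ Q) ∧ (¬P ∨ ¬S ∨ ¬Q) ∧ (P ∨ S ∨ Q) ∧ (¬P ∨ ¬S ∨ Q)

UNSATISFIABLE

Branch on R: set R = True.
Branch on P: set P = True.
Unit clause (¬Q) forces Q = False.
Unit clause (S) forces S = True.
But (¬S) is also a unit clause — contradiction.
Backtrack on P: now try P = False.
Unit clause (Q) forces Q = True.
Unit clause (S) forces S = True.
But (¬S) is also a unit clause — contradiction.
Neither P = True nor P = False works.
Backtrack on R: now try R = False.
Branch on P: set P = True.
Unit clause (¬S) forces S = False.
Unit clause (Q) forces Q = True.
But (¬Q) is also a unit clause — contradiction.
Backtrack on P: now try P = False.
Unit clause (¬S) forces S = False.
Unit clause (Q) forces Q = True.
But (¬Q) is also a unit clause — contradiction.
Neither P = True nor P = False works.
Neither R = True nor R = False works.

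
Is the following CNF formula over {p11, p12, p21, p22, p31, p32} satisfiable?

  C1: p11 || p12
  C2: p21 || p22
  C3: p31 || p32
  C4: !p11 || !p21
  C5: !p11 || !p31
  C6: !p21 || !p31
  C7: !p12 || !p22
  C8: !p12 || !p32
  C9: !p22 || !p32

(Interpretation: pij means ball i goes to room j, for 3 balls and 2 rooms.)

Branch on p11: set p11 = true.
The clause (!p21) is unit, so p21 = false.
The clause (p22) is unit, so p22 = true.
The clause (!p31) is unit, so p31 = false.
The clause (p32) is unit, so p32 = true.
But (!p32) is also a unit clause — contradiction.
That branch fails; take p11 = false instead.
The clause (p12) is unit, so p12 = true.
The clause (!p22) is unit, so p22 = false.
The clause (p21) is unit, so p21 = true.
The clause (!p31) is unit, so p31 = false.
The clause (p32) is unit, so p32 = true.
But (!p32) is also a unit clause — contradiction.
Either choice for p11 ends in contradiction.
No assignment satisfies every clause.

No, unsatisfiable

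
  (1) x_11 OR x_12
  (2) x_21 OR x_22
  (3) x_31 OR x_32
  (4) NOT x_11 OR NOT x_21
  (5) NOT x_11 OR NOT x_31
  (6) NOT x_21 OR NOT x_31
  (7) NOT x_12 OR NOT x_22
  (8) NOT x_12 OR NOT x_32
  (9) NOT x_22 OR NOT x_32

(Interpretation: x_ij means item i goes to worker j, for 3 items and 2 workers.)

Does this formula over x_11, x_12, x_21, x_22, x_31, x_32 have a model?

Try x_11 = true.
The clause (NOT x_21) is unit, so x_21 = false.
The clause (x_22) is unit, so x_22 = true.
The clause (NOT x_31) is unit, so x_31 = false.
The clause (x_32) is unit, so x_32 = true.
That conflicts with the unit clause (NOT x_32).
Undo x_11 and try x_11 = false.
The clause (x_12) is unit, so x_12 = true.
The clause (NOT x_22) is unit, so x_22 = false.
The clause (x_21) is unit, so x_21 = true.
The clause (NOT x_31) is unit, so x_31 = false.
The clause (x_32) is unit, so x_32 = true.
That conflicts with the unit clause (NOT x_32).
Neither x_11 = true nor x_11 = false works.
No assignment satisfies every clause.

No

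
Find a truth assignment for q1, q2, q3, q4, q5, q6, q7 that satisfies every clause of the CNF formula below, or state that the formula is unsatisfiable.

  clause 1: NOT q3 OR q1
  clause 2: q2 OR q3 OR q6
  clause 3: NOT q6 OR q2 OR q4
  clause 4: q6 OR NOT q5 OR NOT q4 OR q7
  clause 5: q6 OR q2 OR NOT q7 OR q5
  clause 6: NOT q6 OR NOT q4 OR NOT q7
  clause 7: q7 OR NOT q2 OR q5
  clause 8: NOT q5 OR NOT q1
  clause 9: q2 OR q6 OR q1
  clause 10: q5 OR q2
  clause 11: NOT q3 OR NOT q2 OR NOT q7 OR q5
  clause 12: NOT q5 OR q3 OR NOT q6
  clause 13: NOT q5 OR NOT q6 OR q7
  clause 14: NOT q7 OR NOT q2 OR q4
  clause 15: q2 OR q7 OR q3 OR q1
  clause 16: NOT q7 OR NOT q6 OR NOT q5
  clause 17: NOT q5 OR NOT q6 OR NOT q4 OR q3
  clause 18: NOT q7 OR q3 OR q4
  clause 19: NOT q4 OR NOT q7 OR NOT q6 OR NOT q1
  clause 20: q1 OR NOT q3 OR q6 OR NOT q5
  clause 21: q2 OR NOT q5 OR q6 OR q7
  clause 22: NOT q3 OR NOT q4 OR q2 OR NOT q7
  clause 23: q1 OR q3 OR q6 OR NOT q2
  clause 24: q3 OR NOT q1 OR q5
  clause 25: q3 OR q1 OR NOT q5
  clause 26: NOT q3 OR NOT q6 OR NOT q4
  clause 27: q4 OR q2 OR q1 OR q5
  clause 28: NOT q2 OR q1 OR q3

UNSATISFIABLE

Try q3 = false.
Try q2 = true.
The clause (q1) is unit, so q1 = true.
The clause (NOT q5) is unit, so q5 = false.
That conflicts with the unit clause (q5).
Undo q2 and try q2 = false.
The clause (q6) is unit, so q6 = true.
The clause (q4) is unit, so q4 = true.
The clause (NOT q7) is unit, so q7 = false.
The clause (q5) is unit, so q5 = true.
That conflicts with the unit clause (NOT q5).
Both values of q2 lead to a conflict.
Undo q3 and try q3 = true.
The clause (q1) is unit, so q1 = true.
The clause (NOT q5) is unit, so q5 = false.
The clause (q2) is unit, so q2 = true.
The clause (q7) is unit, so q7 = true.
That conflicts with the unit clause (NOT q7).
Both values of q3 lead to a conflict.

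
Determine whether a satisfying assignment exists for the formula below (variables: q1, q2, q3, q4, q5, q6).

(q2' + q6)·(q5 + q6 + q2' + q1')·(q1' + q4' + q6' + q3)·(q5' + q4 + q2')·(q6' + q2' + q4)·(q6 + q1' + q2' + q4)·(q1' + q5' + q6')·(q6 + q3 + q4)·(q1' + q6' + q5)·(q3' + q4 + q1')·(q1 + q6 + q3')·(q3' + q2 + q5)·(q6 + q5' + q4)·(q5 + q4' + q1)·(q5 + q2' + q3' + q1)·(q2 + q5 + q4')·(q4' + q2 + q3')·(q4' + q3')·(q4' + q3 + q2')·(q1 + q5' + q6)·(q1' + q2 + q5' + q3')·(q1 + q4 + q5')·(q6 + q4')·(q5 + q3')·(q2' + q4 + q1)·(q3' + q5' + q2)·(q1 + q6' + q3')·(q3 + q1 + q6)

Try q2 = 0.
Try q3 = 0.
Try q6 = 1.
Try q1 = 0.
Try q5 = 0.
(q4') alone gives q4 = 0.
Every clause now holds.
A satisfying assignment: q1: 0,  q2: 0,  q3: 0,  q4: 0,  q5: 0,  q6: 1.

Yes, satisfiable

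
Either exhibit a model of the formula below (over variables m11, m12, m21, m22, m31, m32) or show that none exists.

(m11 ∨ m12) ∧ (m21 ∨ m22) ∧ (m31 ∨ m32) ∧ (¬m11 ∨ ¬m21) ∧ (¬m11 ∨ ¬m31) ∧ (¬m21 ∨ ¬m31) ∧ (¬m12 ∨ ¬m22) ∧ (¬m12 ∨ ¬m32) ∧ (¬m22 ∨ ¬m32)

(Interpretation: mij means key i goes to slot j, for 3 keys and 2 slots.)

UNSATISFIABLE

Branch on m11: set m11 = True.
The clause (¬m21) is unit, so m21 = False.
The clause (m22) is unit, so m22 = True.
The clause (¬m31) is unit, so m31 = False.
The clause (m32) is unit, so m32 = True.
But (¬m32) is also a unit clause — contradiction.
That branch fails; take m11 = False instead.
The clause (m12) is unit, so m12 = True.
The clause (¬m22) is unit, so m22 = False.
The clause (m21) is unit, so m21 = True.
The clause (¬m31) is unit, so m31 = False.
The clause (m32) is unit, so m32 = True.
But (¬m32) is also a unit clause — contradiction.
Either choice for m11 ends in contradiction.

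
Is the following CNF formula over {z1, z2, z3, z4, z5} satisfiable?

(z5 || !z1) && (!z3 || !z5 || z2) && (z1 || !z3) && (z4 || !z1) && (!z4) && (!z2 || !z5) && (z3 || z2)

Yes, satisfiable

Unit clause (!z4) forces z4 = false.
Unit clause (!z1) forces z1 = false.
Unit clause (!z3) forces z3 = false.
Unit clause (z2) forces z2 = true.
Unit clause (!z5) forces z5 = false.
Every clause now holds.
A satisfying assignment: z1=false, z2=true, z3=false, z4=false, z5=false.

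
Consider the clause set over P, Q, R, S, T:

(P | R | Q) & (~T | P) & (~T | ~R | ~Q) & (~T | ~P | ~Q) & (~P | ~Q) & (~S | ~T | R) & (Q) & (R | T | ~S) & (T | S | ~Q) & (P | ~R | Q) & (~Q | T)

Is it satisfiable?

Unsatisfiable

Unit clause (Q) forces Q = 1.
Unit clause (~P) forces P = 0.
Unit clause (~T) forces T = 0.
But (T) is also a unit clause — contradiction.
No assignment satisfies every clause.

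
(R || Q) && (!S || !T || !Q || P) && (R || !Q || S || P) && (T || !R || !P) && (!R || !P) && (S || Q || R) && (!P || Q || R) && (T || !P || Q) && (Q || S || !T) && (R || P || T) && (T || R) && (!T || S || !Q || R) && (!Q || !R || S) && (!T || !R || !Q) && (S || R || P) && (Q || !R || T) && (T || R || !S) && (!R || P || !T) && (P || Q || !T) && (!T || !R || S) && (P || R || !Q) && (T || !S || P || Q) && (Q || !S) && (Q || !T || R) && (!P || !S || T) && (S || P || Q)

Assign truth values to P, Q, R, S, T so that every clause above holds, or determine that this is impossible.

P=true,  Q=true,  R=false,  S=true,  T=true

Branch on R: set R = false.
From the singleton clause (Q), Q = true.
From the singleton clause (T), T = true.
From the singleton clause (S), S = true.
From the singleton clause (P), P = true.
Every clause now holds.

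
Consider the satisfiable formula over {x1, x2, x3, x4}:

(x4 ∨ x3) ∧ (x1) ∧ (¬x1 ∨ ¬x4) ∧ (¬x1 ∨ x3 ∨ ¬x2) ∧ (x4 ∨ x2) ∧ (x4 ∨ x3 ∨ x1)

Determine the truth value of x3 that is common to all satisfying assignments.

True

Suppose x3 = False.
Unit clause (x4) forces x4 = True.
Unit clause (x1) forces x1 = True.
Now (¬x1) is unsatisfied and unit — conflict.
So every satisfying assignment has x3 = True.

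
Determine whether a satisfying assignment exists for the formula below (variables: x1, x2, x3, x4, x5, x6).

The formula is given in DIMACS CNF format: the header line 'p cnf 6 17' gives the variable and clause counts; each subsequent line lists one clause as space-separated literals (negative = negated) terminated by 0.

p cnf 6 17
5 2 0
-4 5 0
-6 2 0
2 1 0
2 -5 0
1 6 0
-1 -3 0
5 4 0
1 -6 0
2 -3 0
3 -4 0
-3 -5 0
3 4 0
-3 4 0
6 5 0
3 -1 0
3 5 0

Case x5 = True:
(x2) alone gives x2 = True.
(¬x3) alone gives x3 = False.
(¬x4) alone gives x4 = False.
But (x4) is also a unit clause — contradiction.
That branch fails; take x5 = False instead.
(x2) alone gives x2 = True.
(¬x4) alone gives x4 = False.
But (x4) is also a unit clause — contradiction.
Both values of x5 lead to a conflict.
No assignment satisfies every clause.

No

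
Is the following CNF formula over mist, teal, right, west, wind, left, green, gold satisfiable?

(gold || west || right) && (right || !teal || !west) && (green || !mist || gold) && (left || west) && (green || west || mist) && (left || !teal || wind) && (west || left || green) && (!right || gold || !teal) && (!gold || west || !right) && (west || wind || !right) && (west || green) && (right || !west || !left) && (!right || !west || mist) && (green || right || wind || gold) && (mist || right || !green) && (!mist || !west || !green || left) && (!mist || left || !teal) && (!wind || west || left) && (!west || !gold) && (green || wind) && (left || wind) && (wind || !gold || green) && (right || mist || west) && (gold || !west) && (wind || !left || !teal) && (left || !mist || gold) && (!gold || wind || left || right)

Case left = true:
Case west = false:
The clause (green) is unit, so green = true.
Case gold = true:
The clause (!right) is unit, so right = false.
The clause (mist) is unit, so mist = true.
Case wind = true:
All clauses hold; teal can take either value.
A satisfying assignment: mist ↦ true; teal ↦ false; right ↦ false; west ↦ false; wind ↦ true; left ↦ true; green ↦ true; gold ↦ true.

Yes, satisfiable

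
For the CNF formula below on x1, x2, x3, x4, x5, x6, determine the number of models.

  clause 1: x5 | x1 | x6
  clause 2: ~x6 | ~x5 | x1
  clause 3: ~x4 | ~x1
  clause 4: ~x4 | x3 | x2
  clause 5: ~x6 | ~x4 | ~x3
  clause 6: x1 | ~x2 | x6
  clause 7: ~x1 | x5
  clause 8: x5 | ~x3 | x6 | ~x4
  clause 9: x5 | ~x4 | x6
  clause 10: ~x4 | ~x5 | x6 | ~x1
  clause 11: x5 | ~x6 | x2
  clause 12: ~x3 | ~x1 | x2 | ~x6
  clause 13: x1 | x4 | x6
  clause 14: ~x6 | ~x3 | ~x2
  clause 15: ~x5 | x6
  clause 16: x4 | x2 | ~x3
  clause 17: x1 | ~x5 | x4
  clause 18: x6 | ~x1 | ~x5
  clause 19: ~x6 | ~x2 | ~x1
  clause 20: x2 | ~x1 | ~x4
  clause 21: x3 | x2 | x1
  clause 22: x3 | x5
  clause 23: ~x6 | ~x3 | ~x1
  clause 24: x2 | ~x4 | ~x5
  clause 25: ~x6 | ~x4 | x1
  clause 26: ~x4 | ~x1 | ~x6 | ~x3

There are 2^6 = 64 truth assignments over (x1, x2, x3, x4, x5, x6).
Split on x3. With x3 = 1, the clauses containing x3 are satisfied and ~x3 drops from the rest; 0 of the 2^5 = 32 assignments to the other variables satisfy what remains.
With x3 = 0, by the same count on the reduced clause set, 1 assignment works.
Total: 0 + 1 = 1.

1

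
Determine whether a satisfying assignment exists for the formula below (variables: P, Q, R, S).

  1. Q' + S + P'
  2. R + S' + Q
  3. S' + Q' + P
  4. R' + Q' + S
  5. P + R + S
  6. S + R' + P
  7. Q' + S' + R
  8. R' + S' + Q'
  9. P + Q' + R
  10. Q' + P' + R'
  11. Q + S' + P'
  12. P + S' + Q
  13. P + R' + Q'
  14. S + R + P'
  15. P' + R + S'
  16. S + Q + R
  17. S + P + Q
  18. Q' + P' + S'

Suppose Q = 0.
Suppose R = 1.
Suppose S = 0.
(P) alone gives P = 1.
Every clause now holds.
A satisfying assignment: P=1,  Q=0,  R=1,  S=0.

Satisfiable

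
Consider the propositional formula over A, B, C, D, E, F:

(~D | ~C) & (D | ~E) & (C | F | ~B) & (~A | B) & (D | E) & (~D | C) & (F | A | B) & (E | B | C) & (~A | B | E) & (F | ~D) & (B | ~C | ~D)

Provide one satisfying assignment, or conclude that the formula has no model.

UNSATISFIABLE

Suppose D = 0.
The clause (~E) is unit, so E = 0.
Now (E) is unsatisfied and unit — conflict.
Backtrack on D: now try D = 1.
The clause (~C) is unit, so C = 0.
Now (C) is unsatisfied and unit — conflict.
Neither D = 1 nor D = 0 works.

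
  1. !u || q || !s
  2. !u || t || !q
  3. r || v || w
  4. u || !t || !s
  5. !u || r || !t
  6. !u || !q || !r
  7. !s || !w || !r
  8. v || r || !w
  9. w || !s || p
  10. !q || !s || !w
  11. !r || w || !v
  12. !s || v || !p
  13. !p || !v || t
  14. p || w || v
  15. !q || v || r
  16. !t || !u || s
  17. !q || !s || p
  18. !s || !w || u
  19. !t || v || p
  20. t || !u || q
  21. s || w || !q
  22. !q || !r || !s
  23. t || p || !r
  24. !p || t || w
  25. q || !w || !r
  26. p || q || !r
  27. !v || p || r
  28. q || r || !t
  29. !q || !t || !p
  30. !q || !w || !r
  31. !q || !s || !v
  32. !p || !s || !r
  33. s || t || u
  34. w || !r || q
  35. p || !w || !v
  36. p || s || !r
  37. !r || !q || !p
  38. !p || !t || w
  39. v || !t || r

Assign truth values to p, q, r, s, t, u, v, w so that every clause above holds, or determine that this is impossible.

Case u = false:
Case t = false:
From the singleton clause (s), s = true.
From the singleton clause (!w), w = false.
From the singleton clause (p), p = true.
That conflicts with the unit clause (!p).
That branch fails; take t = true instead.
From the singleton clause (!s), s = false.
Case v = true:
Case r = false:
From the singleton clause (p), p = true.
From the singleton clause (q), q = true.
That conflicts with the unit clause (!q).
That branch fails; take r = true instead.
From the singleton clause (w), w = true.
From the singleton clause (q), q = true.
That conflicts with the unit clause (!q).
Both values of r lead to a conflict.
That branch fails; take v = false instead.
From the singleton clause (p), p = true.
From the singleton clause (!q), q = false.
From the singleton clause (r), r = true.
From the singleton clause (!w), w = false.
That conflicts with the unit clause (w).
Both values of v lead to a conflict.
Both values of t lead to a conflict.
That branch fails; take u = true instead.
Case q = true:
From the singleton clause (t), t = true.
From the singleton clause (r), r = true.
That conflicts with the unit clause (!r).
That branch fails; take q = false instead.
From the singleton clause (!s), s = false.
From the singleton clause (!t), t = false.
That conflicts with the unit clause (t).
Both values of q lead to a conflict.
Both values of u lead to a conflict.

UNSATISFIABLE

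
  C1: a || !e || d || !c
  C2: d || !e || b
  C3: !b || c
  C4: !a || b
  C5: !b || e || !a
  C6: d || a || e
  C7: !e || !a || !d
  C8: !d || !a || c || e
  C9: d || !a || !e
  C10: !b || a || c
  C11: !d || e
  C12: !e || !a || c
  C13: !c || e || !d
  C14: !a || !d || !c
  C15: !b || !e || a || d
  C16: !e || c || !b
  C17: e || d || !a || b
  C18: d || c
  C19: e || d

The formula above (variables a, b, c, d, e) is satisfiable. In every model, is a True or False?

False

Suppose a = true.
(b) alone gives b = true.
(c) alone gives c = true.
(e) alone gives e = true.
(!d) alone gives d = false.
But (d) is also a unit clause — contradiction.
So every satisfying assignment has a = False.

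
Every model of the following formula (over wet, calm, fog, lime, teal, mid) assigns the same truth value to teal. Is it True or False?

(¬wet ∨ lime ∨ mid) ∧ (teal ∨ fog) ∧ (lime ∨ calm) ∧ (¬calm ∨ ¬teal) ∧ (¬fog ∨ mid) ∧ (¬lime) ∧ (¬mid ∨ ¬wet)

False

Suppose teal = True.
Unit clause (¬calm) forces calm = False.
Unit clause (lime) forces lime = True.
But (¬lime) is also a unit clause — contradiction.
So every satisfying assignment has teal = False.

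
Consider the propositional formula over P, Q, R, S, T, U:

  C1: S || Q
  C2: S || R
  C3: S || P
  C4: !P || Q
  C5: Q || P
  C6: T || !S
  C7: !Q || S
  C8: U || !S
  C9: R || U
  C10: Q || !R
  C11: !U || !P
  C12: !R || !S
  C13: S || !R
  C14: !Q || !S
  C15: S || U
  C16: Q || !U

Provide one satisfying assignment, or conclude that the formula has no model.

UNSATISFIABLE

Suppose S = true.
(T) alone gives T = true.
(U) alone gives U = true.
(!P) alone gives P = false.
(Q) alone gives Q = true.
But (!Q) is also a unit clause — contradiction.
Backtrack on S: now try S = false.
(Q) alone gives Q = true.
But (!Q) is also a unit clause — contradiction.
Neither S = true nor S = false works.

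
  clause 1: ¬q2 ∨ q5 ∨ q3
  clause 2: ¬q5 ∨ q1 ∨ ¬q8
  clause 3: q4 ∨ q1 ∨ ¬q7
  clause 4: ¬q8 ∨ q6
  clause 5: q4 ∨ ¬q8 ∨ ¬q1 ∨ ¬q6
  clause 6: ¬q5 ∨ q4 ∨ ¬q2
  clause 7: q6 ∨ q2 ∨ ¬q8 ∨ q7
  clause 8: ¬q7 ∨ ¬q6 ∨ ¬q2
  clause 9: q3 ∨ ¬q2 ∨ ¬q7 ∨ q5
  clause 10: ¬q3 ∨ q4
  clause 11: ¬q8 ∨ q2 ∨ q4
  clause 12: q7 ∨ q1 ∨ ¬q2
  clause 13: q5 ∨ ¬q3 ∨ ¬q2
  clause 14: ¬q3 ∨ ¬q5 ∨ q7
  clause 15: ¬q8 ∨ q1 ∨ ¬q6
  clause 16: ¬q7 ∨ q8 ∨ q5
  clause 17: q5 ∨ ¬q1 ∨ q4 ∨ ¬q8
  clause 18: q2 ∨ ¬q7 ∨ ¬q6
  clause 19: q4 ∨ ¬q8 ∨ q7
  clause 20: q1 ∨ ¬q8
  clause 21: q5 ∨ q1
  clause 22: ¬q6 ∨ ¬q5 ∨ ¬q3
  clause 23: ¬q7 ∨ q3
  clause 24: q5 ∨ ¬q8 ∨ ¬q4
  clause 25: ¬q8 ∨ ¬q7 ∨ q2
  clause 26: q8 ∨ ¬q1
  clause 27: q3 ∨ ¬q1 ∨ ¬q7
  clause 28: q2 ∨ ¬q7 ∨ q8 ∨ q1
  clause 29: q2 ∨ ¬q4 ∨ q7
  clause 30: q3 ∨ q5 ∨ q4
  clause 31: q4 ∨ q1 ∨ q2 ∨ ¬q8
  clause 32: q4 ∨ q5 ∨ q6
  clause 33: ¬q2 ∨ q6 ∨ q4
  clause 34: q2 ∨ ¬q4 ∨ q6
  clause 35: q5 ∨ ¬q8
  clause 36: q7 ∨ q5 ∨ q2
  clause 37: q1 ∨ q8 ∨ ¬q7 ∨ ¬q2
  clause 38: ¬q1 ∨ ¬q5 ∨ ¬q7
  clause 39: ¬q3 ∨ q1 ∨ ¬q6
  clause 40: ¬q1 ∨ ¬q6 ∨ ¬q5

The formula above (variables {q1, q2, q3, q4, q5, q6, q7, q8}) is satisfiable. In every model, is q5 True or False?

Suppose q5 = False.
The clause (q1) is unit, so q1 = True.
The clause (q8) is unit, so q8 = True.
But (¬q8) is also a unit clause — contradiction.
So every satisfying assignment has q5 = True.

True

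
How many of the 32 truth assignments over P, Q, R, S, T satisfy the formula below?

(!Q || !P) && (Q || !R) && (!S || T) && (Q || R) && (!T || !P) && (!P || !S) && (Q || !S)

6

There are 2^5 = 32 truth assignments over (P, Q, R, S, T).
Split on P. With P = true, the clauses containing P are satisfied and !P drops from the rest; 0 of the 2^4 = 16 assignments to the other variables satisfy what remains.
With P = false, by the same count on the reduced clause set, 6 assignments work.
(One model: P=F, Q=T, R=F, S=F, T=F.)
Total: 0 + 6 = 6.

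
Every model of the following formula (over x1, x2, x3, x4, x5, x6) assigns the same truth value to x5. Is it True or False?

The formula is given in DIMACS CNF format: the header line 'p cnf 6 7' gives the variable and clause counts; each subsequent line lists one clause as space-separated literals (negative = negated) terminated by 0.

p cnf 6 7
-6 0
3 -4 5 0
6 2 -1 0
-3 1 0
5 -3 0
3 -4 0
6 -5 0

Suppose x5 = True.
Unit clause (¬x6) forces x6 = False.
That conflicts with the unit clause (x6).
So every satisfying assignment has x5 = False.

False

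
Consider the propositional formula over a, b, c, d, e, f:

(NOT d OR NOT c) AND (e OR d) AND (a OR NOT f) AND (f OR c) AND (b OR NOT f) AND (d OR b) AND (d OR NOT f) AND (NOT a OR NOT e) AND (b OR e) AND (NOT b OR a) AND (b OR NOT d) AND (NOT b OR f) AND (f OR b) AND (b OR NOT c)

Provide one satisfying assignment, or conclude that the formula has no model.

Case d = true:
The clause (NOT c) is unit, so c = false.
The clause (f) is unit, so f = true.
The clause (a) is unit, so a = true.
The clause (b) is unit, so b = true.
The clause (NOT e) is unit, so e = false.
Every clause now holds.

a ↦ true, b ↦ true, c ↦ false, d ↦ true, e ↦ false, f ↦ true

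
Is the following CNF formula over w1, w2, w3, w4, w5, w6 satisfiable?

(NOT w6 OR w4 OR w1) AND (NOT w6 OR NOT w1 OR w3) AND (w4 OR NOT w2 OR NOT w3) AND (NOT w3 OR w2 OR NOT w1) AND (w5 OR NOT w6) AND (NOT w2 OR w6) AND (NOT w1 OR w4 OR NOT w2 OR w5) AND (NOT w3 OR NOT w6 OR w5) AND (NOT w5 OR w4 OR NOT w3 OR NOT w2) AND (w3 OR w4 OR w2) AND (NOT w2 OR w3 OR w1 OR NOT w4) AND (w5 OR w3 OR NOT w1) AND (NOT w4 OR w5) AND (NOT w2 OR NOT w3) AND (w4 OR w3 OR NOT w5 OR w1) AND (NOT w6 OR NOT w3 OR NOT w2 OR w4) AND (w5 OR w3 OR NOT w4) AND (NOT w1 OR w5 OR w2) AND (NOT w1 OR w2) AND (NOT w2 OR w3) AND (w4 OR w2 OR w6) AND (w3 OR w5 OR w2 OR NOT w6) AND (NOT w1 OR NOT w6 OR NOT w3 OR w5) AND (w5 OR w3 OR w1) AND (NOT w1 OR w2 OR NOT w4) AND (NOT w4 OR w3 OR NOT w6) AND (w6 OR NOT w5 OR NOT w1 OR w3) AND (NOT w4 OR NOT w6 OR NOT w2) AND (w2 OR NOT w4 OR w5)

Branch on w5: set w5 = true.
Branch on w2: set w2 = false.
The clause (NOT w1) is unit, so w1 = false.
Branch on w6: set w6 = false.
The clause (w4) is unit, so w4 = true.
Every clause is now satisfied; w3 is unconstrained.
A satisfying assignment: w1=false,  w2=false,  w3=false,  w4=true,  w5=true,  w6=false.

Yes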